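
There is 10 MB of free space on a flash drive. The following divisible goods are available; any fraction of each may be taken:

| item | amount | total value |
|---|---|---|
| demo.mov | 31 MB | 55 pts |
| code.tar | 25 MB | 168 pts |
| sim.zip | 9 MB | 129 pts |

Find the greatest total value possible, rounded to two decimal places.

Take in order of value per unit:
- sim.zip (129/9 per unit): all 9 → value 129, running total 129.00
- code.tar (168/25 per unit): 1 of 25 → value 1×168/25 = 6.7200, running total 135.72
Total 135.72.

135.72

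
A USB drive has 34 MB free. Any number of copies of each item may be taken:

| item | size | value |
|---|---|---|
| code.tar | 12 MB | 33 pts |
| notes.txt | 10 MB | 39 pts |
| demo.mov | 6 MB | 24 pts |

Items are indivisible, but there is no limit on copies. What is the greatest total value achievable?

135 pts

Best value-per-unit is demo.mov at 24/6; filling with it alone gives 5×24 = 120.
Optimal mix: 1×notes.txt + 4×demo.mov → size 34, value 135.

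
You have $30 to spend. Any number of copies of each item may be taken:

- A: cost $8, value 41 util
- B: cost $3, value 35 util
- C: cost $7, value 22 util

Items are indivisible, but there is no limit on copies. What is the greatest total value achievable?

Best value-per-unit is B at 35/3, and filling with it alone uses cost 10×3=30. No mix of the others beats 10×35 = 350.

350 util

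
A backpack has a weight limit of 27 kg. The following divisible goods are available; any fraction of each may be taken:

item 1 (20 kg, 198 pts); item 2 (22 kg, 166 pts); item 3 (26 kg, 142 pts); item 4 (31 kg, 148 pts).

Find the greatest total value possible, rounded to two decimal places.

Take in order of value per unit:
- item 1 (198/20 per unit): all 20 → value 198, running total 198.00
- item 2 (166/22 per unit): 7 of 22 → value 7×166/22 = 52.8182, running total 250.82
Total 250.82.

250.82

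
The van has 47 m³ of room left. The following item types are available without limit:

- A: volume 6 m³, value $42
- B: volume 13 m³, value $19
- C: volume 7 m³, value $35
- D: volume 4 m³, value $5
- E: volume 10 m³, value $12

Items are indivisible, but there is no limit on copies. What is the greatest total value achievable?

$299

Best value-per-unit is A at 42/6; filling with it alone gives 7×42 = 294.
Optimal mix: 7×A + 1×D → volume 46, value 299.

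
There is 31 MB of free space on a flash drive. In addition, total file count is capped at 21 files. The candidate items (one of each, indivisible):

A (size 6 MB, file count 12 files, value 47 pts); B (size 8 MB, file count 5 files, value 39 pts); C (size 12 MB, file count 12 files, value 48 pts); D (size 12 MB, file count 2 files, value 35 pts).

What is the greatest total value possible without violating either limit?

121 pts

Feasible sets respecting both limits:
- A+B+D: size 26, file count 19, value 121
- B+C: size 20, file count 17, value 87
- A+B: size 14, file count 17, value 86
- C+D: size 24, file count 14, value 83
Best: 121 pts.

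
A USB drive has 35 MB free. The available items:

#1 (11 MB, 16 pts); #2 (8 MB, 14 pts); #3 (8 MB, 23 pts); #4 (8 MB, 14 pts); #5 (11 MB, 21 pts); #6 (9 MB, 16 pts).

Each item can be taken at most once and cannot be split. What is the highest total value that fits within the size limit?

Check high-value combinations within 35 MB:
- #2+#3+#4+#5: size 8+8+8+11=35, value 14+23+14+21=72
- #2+#3+#4+#6: size 8+8+8+9=33, value 14+23+14+16=67
- #1+#2+#3+#4: size 11+8+8+8=35, value 16+14+23+14=67
Best: 72 pts.

72 pts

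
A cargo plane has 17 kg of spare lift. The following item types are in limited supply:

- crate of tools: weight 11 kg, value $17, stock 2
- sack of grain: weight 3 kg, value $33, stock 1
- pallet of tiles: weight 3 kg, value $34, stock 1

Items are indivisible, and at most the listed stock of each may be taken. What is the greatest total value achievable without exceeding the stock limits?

Top feasible selections:
- 1×crate of tools + 1×sack of grain + 1×pallet of tiles: weight 17, value 84
- 1×sack of grain + 1×pallet of tiles: weight 6, value 67
- 1×crate of tools + 1×pallet of tiles: weight 14, value 51
- 1×crate of tools + 1×sack of grain: weight 14, value 50
Best: $84.

$84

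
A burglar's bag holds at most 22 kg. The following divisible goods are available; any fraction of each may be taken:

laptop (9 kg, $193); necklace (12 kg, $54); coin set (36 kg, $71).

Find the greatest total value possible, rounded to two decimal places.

248.97

Take in order of value per unit:
- laptop (193/9 per unit): all 9 → value 193, running total 193.00
- necklace (54/12 per unit): all 12 → value 54, running total 247.00
- coin set (71/36 per unit): 1 of 36 → value 1×71/36 = 1.9722, running total 248.97
Total 248.97.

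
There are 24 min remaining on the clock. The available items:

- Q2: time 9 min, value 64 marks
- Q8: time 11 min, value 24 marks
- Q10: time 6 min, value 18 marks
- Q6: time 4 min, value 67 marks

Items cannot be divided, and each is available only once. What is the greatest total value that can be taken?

Check high-value combinations within 24 min:
- Q2+Q8+Q6: time 9+11+4=24, value 64+24+67=155
- Q2+Q10+Q6: time 9+6+4=19, value 64+18+67=149
- Q2+Q6: time 9+4=13, value 64+67=131
Best: 155 marks.

155 marks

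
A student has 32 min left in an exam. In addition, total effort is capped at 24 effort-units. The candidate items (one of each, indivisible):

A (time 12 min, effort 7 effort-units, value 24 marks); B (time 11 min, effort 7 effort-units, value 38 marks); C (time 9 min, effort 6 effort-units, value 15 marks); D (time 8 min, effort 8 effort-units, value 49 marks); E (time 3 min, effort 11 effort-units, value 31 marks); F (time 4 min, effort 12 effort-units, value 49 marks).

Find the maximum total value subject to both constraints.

111 marks

Feasible sets respecting both limits:
- A+B+D: time 31, effort 22, value 111
- B+C+D: time 28, effort 21, value 102
- D+F: time 12, effort 20, value 98
- A+C+D: time 29, effort 21, value 88
Best: 111 marks.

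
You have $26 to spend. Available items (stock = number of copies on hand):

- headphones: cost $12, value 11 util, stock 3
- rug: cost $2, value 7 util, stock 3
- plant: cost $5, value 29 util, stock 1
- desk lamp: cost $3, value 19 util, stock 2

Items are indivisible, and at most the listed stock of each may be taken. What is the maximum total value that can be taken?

88 util

Best selections within cost 26 and stock limits:
- 3×rug + 1×plant + 2×desk lamp: cost 17, value 88
- 1×headphones + 1×rug + 1×plant + 2×desk lamp: cost 25, value 85
- 2×rug + 1×plant + 2×desk lamp: cost 15, value 81
Best: 88 util.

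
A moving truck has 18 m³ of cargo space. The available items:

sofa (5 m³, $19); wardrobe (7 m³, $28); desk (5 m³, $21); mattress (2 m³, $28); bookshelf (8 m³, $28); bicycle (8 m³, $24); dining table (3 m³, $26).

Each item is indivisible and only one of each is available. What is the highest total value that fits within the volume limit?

Check high-value combinations within 18 m³:
- wardrobe+desk+mattress+dining table: volume 7+5+2+3=17, value 28+21+28+26=103
- desk+mattress+bookshelf+dining table: volume 5+2+8+3=18, value 21+28+28+26=103
- sofa+wardrobe+mattress+dining table: volume 5+7+2+3=17, value 19+28+28+26=101
Best: $103.

$103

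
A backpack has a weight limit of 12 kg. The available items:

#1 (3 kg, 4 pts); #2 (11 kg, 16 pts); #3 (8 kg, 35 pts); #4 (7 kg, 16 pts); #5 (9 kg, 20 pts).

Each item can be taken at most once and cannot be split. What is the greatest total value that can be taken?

39 pts

Check high-value combinations within 12 kg:
- #1+#3: weight 3+8=11, value 4+35=39
- #3: weight 8, value 35
- #1+#5: weight 3+9=12, value 4+20=24
- #5: weight 9, value 20
- #1+#4: weight 3+7=10, value 4+16=20
Best: 39 pts.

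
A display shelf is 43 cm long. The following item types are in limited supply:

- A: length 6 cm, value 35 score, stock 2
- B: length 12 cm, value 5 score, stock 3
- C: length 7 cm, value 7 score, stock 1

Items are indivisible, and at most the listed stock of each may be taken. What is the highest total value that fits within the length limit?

Top feasible selections:
- 2×A + 2×B + 1×C: length 43, value 87
- 2×A + 1×B + 1×C: length 31, value 82
- 2×A + 2×B: length 36, value 80
- 2×A + 1×C: length 19, value 77
Best: 87 score.

87 score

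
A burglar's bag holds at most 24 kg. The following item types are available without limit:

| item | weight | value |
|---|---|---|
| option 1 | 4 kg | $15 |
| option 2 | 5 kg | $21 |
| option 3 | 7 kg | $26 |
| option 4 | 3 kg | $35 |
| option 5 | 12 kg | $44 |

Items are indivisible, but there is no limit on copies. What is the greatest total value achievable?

$280

Best value-per-unit is option 4 at 35/3, and filling with it alone uses weight 8×3=24. No mix of the others beats 8×35 = 280.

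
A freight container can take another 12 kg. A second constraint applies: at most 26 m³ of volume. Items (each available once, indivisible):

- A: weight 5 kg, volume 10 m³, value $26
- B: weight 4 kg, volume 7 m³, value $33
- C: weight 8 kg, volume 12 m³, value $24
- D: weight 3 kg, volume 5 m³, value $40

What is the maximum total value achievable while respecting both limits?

Feasible sets respecting both limits:
- A+B+D: weight 12, volume 22, value 99
- B+D: weight 7, volume 12, value 73
- A+D: weight 8, volume 15, value 66
Best: $99.

$99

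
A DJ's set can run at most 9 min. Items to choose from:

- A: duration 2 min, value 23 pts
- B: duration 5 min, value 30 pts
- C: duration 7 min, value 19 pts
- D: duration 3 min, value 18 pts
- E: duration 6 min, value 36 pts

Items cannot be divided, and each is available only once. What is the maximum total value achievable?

This is a 0/1 knapsack; check combinations near the capacity.
- A+E: duration 2+6=8, value 23+36=59
- D+E: duration 3+6=9, value 18+36=54
- A+B: duration 2+5=7, value 23+30=53
- B+D: duration 5+3=8, value 30+18=48
- A+C: duration 2+7=9, value 23+19=42
Best: 59 pts.

59 pts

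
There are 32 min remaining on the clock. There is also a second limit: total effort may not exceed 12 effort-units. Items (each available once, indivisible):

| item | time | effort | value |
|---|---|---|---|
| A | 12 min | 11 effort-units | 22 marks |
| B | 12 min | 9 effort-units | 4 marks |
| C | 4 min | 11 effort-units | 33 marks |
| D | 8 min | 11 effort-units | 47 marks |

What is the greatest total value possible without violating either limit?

47 marks

Feasible sets respecting both limits:
- D: time 8, effort 11, value 47
- C: time 4, effort 11, value 33
- A: time 12, effort 11, value 22
Best: 47 marks.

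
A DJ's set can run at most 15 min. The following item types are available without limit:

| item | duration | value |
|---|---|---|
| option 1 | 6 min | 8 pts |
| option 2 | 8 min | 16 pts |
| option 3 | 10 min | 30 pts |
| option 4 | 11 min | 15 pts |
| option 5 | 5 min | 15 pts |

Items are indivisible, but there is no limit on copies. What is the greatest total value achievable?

Best value-per-unit is option 3 at 30/10; filling with it alone gives 1×30 = 30.
Optimal mix: 1×option 3 + 1×option 5 → duration 15, value 45.

45 pts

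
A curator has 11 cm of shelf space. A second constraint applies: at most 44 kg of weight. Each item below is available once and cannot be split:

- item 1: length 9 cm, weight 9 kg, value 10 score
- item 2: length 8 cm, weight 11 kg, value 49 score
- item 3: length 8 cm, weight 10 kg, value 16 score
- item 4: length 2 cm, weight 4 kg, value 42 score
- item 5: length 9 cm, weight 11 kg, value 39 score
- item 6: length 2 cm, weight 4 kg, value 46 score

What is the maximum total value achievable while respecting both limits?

Feasible sets respecting both limits:
- item 2+item 6: length 10, weight 15, value 95
- item 2+item 4: length 10, weight 15, value 91
- item 4+item 6: length 4, weight 8, value 88
- item 5+item 6: length 11, weight 15, value 85
Best: 95 score.

95 score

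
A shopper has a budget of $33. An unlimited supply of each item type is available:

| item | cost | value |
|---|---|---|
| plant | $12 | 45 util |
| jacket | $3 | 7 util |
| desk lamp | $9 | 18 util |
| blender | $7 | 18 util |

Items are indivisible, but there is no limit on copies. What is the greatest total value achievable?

111 util

Best value-per-unit is plant at 45/12; filling with it alone gives 2×45 = 90.
Optimal mix: 2×plant + 3×jacket → cost 33, value 111.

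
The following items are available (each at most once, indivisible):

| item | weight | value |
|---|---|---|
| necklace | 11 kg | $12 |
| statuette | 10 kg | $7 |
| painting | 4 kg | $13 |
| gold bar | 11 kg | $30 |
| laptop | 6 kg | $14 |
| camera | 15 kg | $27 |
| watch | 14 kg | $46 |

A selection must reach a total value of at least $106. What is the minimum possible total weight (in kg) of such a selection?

44

Subsets with value ≥ 106, sorted by total weight:
- painting+gold bar+camera+watch: weight 44, value 116
- statuette+painting+gold bar+laptop+watch: weight 45, value 110
Minimum weight: 44 kg.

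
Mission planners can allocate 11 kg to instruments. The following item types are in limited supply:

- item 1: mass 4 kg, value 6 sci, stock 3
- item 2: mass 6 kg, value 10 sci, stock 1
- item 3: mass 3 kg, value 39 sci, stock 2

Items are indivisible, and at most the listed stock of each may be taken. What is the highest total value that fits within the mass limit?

84 sci

Top feasible selections:
- 1×item 1 + 2×item 3: mass 10, value 84
- 2×item 3: mass 6, value 78
- 2×item 1 + 1×item 3: mass 11, value 51
Best: 84 sci.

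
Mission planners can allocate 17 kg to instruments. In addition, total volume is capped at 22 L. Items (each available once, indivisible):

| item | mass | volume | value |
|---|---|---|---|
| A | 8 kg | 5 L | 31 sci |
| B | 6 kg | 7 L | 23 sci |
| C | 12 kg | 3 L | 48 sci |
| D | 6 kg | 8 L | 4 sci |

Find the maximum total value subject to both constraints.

54 sci

Feasible sets respecting both limits:
- A+B: mass 14, volume 12, value 54
- C: mass 12, volume 3, value 48
- A+D: mass 14, volume 13, value 35
- A: mass 8, volume 5, value 31
Best: 54 sci.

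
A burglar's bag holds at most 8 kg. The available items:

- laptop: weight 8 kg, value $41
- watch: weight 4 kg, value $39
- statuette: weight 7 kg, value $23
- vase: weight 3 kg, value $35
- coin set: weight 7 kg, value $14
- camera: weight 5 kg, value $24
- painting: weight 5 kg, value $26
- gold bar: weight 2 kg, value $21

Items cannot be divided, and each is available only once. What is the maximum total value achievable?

Check high-value combinations within 8 kg:
- watch+vase: weight 4+3=7, value 39+35=74
- vase+painting: weight 3+5=8, value 35+26=61
- watch+gold bar: weight 4+2=6, value 39+21=60
Best: $74.

$74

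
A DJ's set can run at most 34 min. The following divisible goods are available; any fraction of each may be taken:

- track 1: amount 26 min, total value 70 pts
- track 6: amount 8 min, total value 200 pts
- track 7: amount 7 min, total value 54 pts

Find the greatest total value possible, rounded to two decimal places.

305.15

Take in order of value per unit:
- track 6 (200/8 per unit): all 8 → value 200, running total 200.00
- track 7 (54/7 per unit): all 7 → value 54, running total 254.00
- track 1 (70/26 per unit): 19 of 26 → value 19×70/26 = 51.1538, running total 305.15
Total 305.15.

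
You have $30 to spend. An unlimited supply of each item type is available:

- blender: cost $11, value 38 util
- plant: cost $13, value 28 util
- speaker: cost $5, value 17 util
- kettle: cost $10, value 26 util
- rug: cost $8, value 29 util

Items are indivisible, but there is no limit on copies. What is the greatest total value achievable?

105 util

Best value-per-unit is rug at 29/8; filling with it alone gives 3×29 = 87.
Optimal mix: 2×blender + 1×rug → cost 30, value 105.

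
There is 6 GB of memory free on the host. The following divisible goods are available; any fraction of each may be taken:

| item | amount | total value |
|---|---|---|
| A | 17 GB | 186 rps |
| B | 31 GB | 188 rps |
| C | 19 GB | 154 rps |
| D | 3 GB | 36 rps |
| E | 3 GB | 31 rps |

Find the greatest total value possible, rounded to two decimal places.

68.82

Take in order of value per unit:
- D (36/3 per unit): all 3 → value 36, running total 36.00
- A (186/17 per unit): 3 of 17 → value 3×186/17 = 32.8235, running total 68.82
Total 68.82.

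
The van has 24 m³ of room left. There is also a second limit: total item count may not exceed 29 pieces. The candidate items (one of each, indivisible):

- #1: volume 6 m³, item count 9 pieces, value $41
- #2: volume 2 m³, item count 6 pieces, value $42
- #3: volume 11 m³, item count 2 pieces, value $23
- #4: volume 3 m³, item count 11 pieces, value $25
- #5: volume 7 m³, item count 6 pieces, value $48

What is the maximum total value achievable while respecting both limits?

$138

Feasible sets respecting both limits:
- #2+#3+#4+#5: volume 23, item count 25, value 138
- #1+#2+#3+#4: volume 22, item count 28, value 131
- #1+#2+#5: volume 15, item count 21, value 131
- #2+#4+#5: volume 12, item count 23, value 115
Best: $138.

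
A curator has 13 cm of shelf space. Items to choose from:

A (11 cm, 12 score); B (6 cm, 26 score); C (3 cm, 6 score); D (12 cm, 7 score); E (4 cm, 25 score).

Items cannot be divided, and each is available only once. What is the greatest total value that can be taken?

57 score

Check high-value combinations within 13 cm:
- B+C+E: length 6+3+4=13, value 26+6+25=57
- B+E: length 6+4=10, value 26+25=51
- B+C: length 6+3=9, value 26+6=32
- C+E: length 3+4=7, value 6+25=31
Best: 57 score.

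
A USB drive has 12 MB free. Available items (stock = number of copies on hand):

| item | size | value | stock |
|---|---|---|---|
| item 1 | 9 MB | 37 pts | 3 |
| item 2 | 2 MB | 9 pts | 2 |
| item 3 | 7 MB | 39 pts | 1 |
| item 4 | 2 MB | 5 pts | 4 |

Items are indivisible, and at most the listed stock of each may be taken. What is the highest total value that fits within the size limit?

57 pts

Top feasible selections:
- 2×item 2 + 1×item 3: size 11, value 57
- 1×item 2 + 1×item 3 + 1×item 4: size 11, value 53
- 1×item 3 + 2×item 4: size 11, value 49
- 1×item 2 + 1×item 3: size 9, value 48
Best: 57 pts.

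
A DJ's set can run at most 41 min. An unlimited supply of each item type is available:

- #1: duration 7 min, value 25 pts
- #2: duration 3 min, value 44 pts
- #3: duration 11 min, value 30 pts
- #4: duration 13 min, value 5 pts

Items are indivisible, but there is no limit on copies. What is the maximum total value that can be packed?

Best value-per-unit is #2 at 44/3, and filling with it alone uses duration 13×3=39. No mix of the others beats 13×44 = 572.

572 pts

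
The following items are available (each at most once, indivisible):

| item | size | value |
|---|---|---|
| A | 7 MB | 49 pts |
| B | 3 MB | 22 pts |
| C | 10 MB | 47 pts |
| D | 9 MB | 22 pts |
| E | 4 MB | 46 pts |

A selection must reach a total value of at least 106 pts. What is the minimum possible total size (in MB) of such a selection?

Subsets with value ≥ 106, sorted by total size:
- A+B+E: size 14, value 117
- B+C+E: size 17, value 115
Minimum size: 14 MB.

14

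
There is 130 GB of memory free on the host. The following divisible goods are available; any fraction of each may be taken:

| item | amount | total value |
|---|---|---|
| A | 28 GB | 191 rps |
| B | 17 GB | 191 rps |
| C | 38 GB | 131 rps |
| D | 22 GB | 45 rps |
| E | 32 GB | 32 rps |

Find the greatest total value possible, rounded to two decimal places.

Take in order of value per unit:
- B (191/17 per unit): all 17 → value 191, running total 191.00
- A (191/28 per unit): all 28 → value 191, running total 382.00
- C (131/38 per unit): all 38 → value 131, running total 513.00
- D (45/22 per unit): all 22 → value 45, running total 558.00
- E (32/32 per unit): 25 of 32 → value 25×32/32 = 25.0000, running total 583.00
Total 583.00.

583.00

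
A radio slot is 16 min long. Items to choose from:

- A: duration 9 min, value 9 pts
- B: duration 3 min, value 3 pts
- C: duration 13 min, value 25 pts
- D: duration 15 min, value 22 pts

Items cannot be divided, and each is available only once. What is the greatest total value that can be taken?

28 pts

Check high-value combinations within 16 min:
- B+C: duration 3+13=16, value 3+25=28
- C: duration 13, value 25
- D: duration 15, value 22
- A+B: duration 9+3=12, value 9+3=12
- A: duration 9, value 9
Best: 28 pts.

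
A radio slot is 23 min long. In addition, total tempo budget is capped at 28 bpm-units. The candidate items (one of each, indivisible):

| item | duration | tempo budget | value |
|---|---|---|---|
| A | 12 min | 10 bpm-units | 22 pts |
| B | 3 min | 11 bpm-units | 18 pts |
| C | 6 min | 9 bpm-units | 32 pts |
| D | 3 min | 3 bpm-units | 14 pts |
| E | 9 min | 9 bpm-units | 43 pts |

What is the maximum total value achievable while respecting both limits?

89 pts

Feasible sets respecting both limits:
- C+D+E: duration 18, tempo budget 21, value 89
- C+E: duration 15, tempo budget 18, value 75
- B+D+E: duration 15, tempo budget 23, value 75
Best: 89 pts.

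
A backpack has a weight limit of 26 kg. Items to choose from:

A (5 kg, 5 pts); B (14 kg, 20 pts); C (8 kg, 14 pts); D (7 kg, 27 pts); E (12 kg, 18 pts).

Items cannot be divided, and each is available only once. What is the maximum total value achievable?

52 pts

This is a 0/1 knapsack; check combinations near the capacity.
- A+B+D: weight 5+14+7=26, value 5+20+27=52
- A+D+E: weight 5+7+12=24, value 5+27+18=50
- B+D: weight 14+7=21, value 20+27=47
- A+C+D: weight 5+8+7=20, value 5+14+27=46
- D+E: weight 7+12=19, value 27+18=45
Best: 52 pts.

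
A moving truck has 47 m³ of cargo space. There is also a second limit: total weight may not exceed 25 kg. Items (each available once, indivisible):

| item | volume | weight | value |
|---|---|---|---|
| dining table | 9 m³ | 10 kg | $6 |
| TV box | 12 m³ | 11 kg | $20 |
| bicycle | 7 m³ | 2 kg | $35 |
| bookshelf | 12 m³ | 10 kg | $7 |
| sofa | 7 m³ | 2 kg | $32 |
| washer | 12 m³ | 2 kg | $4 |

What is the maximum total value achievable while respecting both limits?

Feasible sets respecting both limits:
- TV box+bicycle+bookshelf+sofa: volume 38, weight 25, value 94
- dining table+TV box+bicycle+sofa: volume 35, weight 25, value 93
- TV box+bicycle+sofa+washer: volume 38, weight 17, value 91
Best: $94.

$94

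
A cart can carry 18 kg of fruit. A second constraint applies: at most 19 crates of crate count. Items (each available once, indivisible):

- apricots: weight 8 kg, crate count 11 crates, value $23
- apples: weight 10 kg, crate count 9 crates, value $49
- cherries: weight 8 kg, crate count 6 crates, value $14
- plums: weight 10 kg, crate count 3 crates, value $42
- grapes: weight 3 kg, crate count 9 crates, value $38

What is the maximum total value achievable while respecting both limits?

$87

Feasible sets respecting both limits:
- apples+grapes: weight 13, crate count 18, value 87
- plums+grapes: weight 13, crate count 12, value 80
- apricots+plums: weight 18, crate count 14, value 65
Best: $87.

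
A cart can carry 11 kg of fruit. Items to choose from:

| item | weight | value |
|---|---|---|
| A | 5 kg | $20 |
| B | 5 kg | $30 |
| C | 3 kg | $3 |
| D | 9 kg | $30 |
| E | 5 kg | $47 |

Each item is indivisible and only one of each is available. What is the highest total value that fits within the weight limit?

This is a 0/1 knapsack; check combinations near the capacity.
- B+E: weight 5+5=10, value 30+47=77
- A+E: weight 5+5=10, value 20+47=67
- C+E: weight 3+5=8, value 3+47=50
Best: $77.

$77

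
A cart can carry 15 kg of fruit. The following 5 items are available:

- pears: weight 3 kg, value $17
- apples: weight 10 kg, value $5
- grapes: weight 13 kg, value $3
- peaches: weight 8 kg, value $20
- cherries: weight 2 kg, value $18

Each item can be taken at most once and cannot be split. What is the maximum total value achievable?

$55

Check high-value combinations within 15 kg:
- pears+peaches+cherries: weight 3+8+2=13, value 17+20+18=55
- pears+apples+cherries: weight 3+10+2=15, value 17+5+18=40
- peaches+cherries: weight 8+2=10, value 20+18=38
Best: $55.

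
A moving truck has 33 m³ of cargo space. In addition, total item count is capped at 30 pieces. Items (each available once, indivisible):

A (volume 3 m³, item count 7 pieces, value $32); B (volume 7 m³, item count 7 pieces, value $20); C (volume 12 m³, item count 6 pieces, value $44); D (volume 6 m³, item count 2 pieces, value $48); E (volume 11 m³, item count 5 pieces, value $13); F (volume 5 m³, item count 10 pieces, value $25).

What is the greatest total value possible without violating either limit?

Feasible sets respecting both limits:
- A+C+D+F: volume 26, item count 25, value 149
- A+B+C+D: volume 28, item count 22, value 144
- A+C+D+E: volume 32, item count 20, value 137
- B+C+D+F: volume 30, item count 25, value 137
Best: $149.

$149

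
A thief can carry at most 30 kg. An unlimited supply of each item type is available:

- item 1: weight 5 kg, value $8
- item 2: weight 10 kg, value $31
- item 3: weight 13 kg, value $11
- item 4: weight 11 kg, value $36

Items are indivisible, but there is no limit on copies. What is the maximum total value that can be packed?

Best value-per-unit is item 4 at 36/11; filling with it alone gives 2×36 = 72.
Optimal mix: 3×item 2 → weight 30, value 93.

$93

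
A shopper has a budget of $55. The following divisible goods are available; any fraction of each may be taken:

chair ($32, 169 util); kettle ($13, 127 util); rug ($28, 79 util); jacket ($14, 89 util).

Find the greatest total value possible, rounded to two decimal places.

363.88

Take in order of value per unit:
- kettle (127/13 per unit): all 13 → value 127, running total 127.00
- jacket (89/14 per unit): all 14 → value 89, running total 216.00
- chair (169/32 per unit): 28 of 32 → value 28×169/32 = 147.8750, running total 363.88
Total 363.88.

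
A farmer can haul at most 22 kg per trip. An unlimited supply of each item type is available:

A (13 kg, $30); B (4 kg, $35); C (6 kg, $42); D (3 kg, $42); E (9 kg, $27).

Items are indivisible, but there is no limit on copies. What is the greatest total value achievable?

Best value-per-unit is D at 42/3, and filling with it alone uses weight 7×3=21. No mix of the others beats 7×42 = 294.

$294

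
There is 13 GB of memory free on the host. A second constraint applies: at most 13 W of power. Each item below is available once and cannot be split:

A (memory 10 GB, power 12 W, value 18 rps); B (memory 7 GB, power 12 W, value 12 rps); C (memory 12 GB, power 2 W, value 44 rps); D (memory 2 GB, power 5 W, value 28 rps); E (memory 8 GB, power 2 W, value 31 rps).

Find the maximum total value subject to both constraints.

59 rps

Feasible sets respecting both limits:
- D+E: memory 10, power 7, value 59
- C: memory 12, power 2, value 44
- E: memory 8, power 2, value 31
Best: 59 rps.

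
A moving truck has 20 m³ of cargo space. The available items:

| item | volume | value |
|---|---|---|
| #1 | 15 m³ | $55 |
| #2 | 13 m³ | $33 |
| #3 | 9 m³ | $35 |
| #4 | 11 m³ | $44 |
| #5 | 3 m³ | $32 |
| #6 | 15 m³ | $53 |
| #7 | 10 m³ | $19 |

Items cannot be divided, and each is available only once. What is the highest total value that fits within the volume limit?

Check high-value combinations within 20 m³:
- #1+#5: volume 15+3=18, value 55+32=87
- #5+#6: volume 3+15=18, value 32+53=85
- #3+#4: volume 9+11=20, value 35+44=79
- #4+#5: volume 11+3=14, value 44+32=76
Best: $87.

$87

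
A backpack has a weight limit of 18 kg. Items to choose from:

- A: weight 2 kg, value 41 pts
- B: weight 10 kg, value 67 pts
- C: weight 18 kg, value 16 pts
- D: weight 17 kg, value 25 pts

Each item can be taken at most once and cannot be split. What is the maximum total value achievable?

Check high-value combinations within 18 kg:
- A+B: weight 2+10=12, value 41+67=108
- B: weight 10, value 67
- A: weight 2, value 41
- D: weight 17, value 25
Best: 108 pts.

108 pts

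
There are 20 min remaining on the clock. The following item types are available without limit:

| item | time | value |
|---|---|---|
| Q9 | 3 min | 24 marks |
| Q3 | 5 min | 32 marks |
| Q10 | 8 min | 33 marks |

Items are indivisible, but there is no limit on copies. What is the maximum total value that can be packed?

152 marks

Best value-per-unit is Q9 at 24/3; filling with it alone gives 6×24 = 144.
Optimal mix: 5×Q9 + 1×Q3 → time 20, value 152.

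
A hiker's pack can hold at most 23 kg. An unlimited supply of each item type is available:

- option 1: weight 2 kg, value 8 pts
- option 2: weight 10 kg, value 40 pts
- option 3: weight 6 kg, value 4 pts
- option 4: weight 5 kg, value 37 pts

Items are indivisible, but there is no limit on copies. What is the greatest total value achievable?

Best value-per-unit is option 4 at 37/5; filling with it alone gives 4×37 = 148.
Optimal mix: 1×option 1 + 4×option 4 → weight 22, value 156.

156 pts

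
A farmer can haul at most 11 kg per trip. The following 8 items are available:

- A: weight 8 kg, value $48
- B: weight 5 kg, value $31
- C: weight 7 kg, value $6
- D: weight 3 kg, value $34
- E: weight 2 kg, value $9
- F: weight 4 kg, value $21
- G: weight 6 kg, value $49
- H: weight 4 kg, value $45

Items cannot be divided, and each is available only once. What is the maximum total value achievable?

Check high-value combinations within 11 kg:
- D+F+H: weight 3+4+4=11, value 34+21+45=100
- G+H: weight 6+4=10, value 49+45=94
- D+E+G: weight 3+2+6=11, value 34+9+49=92
- D+E+H: weight 3+2+4=9, value 34+9+45=88
- B+E+H: weight 5+2+4=11, value 31+9+45=85
Best: $100.

$100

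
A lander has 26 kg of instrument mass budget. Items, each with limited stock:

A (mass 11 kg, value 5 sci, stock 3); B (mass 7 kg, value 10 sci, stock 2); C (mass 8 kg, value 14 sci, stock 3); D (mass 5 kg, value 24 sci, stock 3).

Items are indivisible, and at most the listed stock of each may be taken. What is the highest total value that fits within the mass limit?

Best selections within mass 26 and stock limits:
- 1×C + 3×D: mass 23, value 86
- 1×B + 3×D: mass 22, value 82
Best: 86 sci.

86 sci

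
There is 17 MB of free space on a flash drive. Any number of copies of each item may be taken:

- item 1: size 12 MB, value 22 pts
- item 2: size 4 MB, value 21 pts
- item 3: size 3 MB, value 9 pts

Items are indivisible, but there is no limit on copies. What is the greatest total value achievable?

84 pts

Best value-per-unit is item 2 at 21/4, and filling with it alone uses size 4×4=16. No mix of the others beats 4×21 = 84.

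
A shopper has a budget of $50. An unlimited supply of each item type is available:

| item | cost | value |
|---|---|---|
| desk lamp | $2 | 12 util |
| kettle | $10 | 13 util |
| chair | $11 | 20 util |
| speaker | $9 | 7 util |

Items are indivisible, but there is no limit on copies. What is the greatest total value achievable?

300 util

Best value-per-unit is desk lamp at 12/2, and filling with it alone uses cost 25×2=50. No mix of the others beats 25×12 = 300.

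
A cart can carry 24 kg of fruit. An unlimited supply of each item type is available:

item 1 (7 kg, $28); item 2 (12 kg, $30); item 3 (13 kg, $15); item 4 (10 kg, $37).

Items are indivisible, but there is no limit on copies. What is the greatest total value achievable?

Best value-per-unit is item 1 at 28/7; filling with it alone gives 3×28 = 84.
Optimal mix: 2×item 1 + 1×item 4 → weight 24, value 93.

$93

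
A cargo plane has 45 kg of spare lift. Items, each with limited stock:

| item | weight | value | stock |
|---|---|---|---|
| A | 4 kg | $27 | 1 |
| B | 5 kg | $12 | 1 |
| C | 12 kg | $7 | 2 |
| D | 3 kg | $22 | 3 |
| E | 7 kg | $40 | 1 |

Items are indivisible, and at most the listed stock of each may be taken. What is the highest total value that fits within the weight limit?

$152

Top feasible selections:
- 1×A + 1×B + 1×C + 3×D + 1×E: weight 37, value 152
- 1×A + 2×C + 3×D + 1×E: weight 44, value 147
- 1×A + 1×B + 3×D + 1×E: weight 25, value 145
- 1×A + 1×C + 3×D + 1×E: weight 32, value 140
Best: $152.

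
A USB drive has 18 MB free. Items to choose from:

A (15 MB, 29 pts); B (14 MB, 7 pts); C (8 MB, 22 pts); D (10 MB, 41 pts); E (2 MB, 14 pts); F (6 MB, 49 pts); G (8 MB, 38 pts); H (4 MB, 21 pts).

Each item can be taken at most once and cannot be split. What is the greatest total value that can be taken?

Check high-value combinations within 18 MB:
- F+G+H: size 6+8+4=18, value 49+38+21=108
- D+E+F: size 10+2+6=18, value 41+14+49=104
- E+F+G: size 2+6+8=16, value 14+49+38=101
- C+F+H: size 8+6+4=18, value 22+49+21=92
Best: 108 pts.

108 pts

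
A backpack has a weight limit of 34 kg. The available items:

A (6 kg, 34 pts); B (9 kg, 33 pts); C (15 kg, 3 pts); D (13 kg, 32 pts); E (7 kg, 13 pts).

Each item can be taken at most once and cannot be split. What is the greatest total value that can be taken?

Check high-value combinations within 34 kg:
- A+B+D: weight 6+9+13=28, value 34+33+32=99
- A+B+E: weight 6+9+7=22, value 34+33+13=80
- A+D+E: weight 6+13+7=26, value 34+32+13=79
- B+D+E: weight 9+13+7=29, value 33+32+13=78
- A+B+C: weight 6+9+15=30, value 34+33+3=70
Best: 99 pts.

99 pts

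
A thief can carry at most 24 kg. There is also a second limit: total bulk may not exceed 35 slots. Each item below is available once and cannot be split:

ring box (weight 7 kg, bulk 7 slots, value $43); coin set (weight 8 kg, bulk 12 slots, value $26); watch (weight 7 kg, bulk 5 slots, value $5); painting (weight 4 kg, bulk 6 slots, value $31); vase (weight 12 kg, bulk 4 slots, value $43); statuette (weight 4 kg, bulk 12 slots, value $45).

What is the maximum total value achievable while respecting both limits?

Feasible sets respecting both limits:
- ring box+vase+statuette: weight 23, bulk 23, value 131
- ring box+watch+painting+statuette: weight 22, bulk 30, value 124
- ring box+painting+statuette: weight 15, bulk 25, value 119
Best: $131.

$131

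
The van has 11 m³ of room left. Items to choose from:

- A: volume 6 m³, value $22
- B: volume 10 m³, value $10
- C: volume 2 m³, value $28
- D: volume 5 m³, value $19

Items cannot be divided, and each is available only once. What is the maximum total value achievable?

$50

This is a 0/1 knapsack; check combinations near the capacity.
- A+C: volume 6+2=8, value 22+28=50
- C+D: volume 2+5=7, value 28+19=47
- A+D: volume 6+5=11, value 22+19=41
- C: volume 2, value 28
- A: volume 6, value 22
Best: $50.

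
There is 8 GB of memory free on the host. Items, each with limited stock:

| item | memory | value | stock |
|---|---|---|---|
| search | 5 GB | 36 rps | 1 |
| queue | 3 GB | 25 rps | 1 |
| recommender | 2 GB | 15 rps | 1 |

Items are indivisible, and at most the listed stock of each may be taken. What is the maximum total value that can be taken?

Top feasible selections:
- 1×search + 1×queue: memory 8, value 61
- 1×search + 1×recommender: memory 7, value 51
Best: 61 rps.

61 rps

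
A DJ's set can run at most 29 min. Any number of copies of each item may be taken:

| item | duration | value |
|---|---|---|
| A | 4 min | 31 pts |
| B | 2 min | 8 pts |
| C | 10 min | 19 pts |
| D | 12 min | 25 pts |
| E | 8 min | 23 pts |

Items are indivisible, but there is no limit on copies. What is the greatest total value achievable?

217 pts

Best value-per-unit is A at 31/4, and filling with it alone uses duration 7×4=28. No mix of the others beats 7×31 = 217.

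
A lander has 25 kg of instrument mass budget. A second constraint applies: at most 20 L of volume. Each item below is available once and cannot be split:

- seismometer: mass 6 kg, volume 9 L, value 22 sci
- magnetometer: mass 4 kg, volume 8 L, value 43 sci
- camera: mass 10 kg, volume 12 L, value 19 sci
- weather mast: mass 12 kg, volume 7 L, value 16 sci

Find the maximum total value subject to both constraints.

Feasible sets respecting both limits:
- seismometer+magnetometer: mass 10, volume 17, value 65
- magnetometer+camera: mass 14, volume 20, value 62
- magnetometer+weather mast: mass 16, volume 15, value 59
Best: 65 sci.

65 sci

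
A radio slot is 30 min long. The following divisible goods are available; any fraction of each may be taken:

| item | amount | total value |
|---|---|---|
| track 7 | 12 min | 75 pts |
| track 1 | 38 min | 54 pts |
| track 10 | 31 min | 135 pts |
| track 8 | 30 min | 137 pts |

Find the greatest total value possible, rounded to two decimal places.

Take in order of value per unit:
- track 7 (75/12 per unit): all 12 → value 75, running total 75.00
- track 8 (137/30 per unit): 18 of 30 → value 18×137/30 = 82.2000, running total 157.20
Total 157.20.

157.20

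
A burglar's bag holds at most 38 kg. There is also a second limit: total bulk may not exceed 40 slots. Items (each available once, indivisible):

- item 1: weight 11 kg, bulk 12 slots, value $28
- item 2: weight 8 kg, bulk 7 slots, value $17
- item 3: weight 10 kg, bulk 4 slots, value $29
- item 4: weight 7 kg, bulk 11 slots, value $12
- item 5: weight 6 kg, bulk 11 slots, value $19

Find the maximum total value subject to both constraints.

Feasible sets respecting both limits:
- item 1+item 2+item 3+item 5: weight 35, bulk 34, value 93
- item 1+item 3+item 4+item 5: weight 34, bulk 38, value 88
- item 1+item 2+item 3+item 4: weight 36, bulk 34, value 86
Best: $93.

$93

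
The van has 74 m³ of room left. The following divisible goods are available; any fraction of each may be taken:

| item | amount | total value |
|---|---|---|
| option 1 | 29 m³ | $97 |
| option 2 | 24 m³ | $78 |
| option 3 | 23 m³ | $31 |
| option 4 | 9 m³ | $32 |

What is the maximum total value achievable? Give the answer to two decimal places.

223.17

Take in order of value per unit:
- option 4 (32/9 per unit): all 9 → value 32, running total 32.00
- option 1 (97/29 per unit): all 29 → value 97, running total 129.00
- option 2 (78/24 per unit): all 24 → value 78, running total 207.00
- option 3 (31/23 per unit): 12 of 23 → value 12×31/23 = 16.1739, running total 223.17
Total 223.17.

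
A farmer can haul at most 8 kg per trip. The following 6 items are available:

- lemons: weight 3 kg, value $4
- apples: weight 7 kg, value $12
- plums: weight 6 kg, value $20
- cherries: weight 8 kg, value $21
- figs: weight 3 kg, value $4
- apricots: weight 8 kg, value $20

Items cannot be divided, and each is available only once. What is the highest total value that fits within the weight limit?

$21

Check high-value combinations within 8 kg:
- cherries: weight 8, value 21
- plums: weight 6, value 20
- apricots: weight 8, value 20
- apples: weight 7, value 12
- lemons+figs: weight 3+3=6, value 4+4=8
Best: $21.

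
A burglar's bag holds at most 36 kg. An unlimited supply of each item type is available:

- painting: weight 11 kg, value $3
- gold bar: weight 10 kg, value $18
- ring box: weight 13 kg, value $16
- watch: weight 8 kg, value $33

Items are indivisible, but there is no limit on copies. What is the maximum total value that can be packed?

$132

Best value-per-unit is watch at 33/8, and filling with it alone uses weight 4×8=32. No mix of the others beats 4×33 = 132.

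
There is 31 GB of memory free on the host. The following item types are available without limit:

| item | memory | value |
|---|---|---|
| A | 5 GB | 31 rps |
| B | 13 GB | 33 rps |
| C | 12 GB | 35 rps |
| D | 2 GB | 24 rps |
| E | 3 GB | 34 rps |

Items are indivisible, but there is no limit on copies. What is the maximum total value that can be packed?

370 rps

Best value-per-unit is D at 24/2; filling with it alone gives 15×24 = 360.
Optimal mix: 14×D + 1×E → memory 31, value 370.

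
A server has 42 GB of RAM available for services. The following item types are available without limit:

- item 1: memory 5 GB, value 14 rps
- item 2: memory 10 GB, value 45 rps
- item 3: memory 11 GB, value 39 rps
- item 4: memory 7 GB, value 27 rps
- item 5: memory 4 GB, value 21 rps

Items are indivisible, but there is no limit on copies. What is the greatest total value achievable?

213 rps

Best value-per-unit is item 5 at 21/4; filling with it alone gives 10×21 = 210.
Optimal mix: 1×item 2 + 8×item 5 → memory 42, value 213.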